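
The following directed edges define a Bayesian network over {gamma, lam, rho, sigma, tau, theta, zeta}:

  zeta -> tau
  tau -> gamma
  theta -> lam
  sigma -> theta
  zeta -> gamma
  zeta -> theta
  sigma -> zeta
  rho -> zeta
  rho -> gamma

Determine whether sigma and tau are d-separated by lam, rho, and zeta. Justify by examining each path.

There are 6 undirected paths between sigma and tau; checking each against the conditioning set {lam, rho, zeta}:
Path 1: sigma → zeta → tau
  zeta is a chain here and zeta is conditioned on, so the path is blocked at zeta.
Path 2: sigma → zeta ← rho → gamma ← tau
  rho is a fork here and rho is conditioned on, so the path is blocked at rho.
Path 3: sigma → zeta → gamma ← tau
  zeta is a chain here and zeta is conditioned on, so the path is blocked at zeta.
Path 4: sigma → theta ← zeta → tau
  zeta is a fork here and zeta is conditioned on, so the path is blocked at zeta.
Path 5: sigma → theta ← zeta ← rho → gamma ← tau
  zeta is a chain here and zeta is conditioned on, so the path is blocked at zeta.
Path 6: sigma → theta ← zeta → gamma ← tau
  zeta is a fork here and zeta is conditioned on, so the path is blocked at zeta.
Since every path is blocked, d-separation holds.

Yes — sigma and tau are d-separated given {lam, rho, zeta}.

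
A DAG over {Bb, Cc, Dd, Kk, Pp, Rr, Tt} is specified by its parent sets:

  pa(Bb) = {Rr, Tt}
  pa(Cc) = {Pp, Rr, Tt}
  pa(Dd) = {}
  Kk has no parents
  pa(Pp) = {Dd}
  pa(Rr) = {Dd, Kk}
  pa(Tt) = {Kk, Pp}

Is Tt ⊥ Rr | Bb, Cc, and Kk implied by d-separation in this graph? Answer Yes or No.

There are 6 undirected paths between Tt and Rr; checking each against the conditioning set {Bb, Cc, Kk}:
Path 1: Tt ← Kk → Rr
  Kk is a fork here and Kk is conditioned on, so the path is blocked at Kk.
Path 2: Tt → Bb ← Rr
  Bb is a collider and Bb is conditioned on, which opens it — no node blocks this path, so it is active.
Path 3: Tt → Cc ← Rr
  Cc is a collider and Cc is conditioned on, which opens it — no node blocks this path, so it is active.
Path 4: Tt → Cc ← Pp ← Dd → Rr
  Cc is a collider and Cc is conditioned on, which opens it; Pp is a chain and Pp is not conditioned on; Dd is a fork and Dd is not conditioned on — no node blocks this path, so it is active.
Path 5: Tt ← Pp ← Dd → Rr
  Pp is a chain and Pp is not conditioned on; Dd is a fork and Dd is not conditioned on — no node blocks this path, so it is active.
Path 6: Tt ← Pp → Cc ← Rr
  Pp is a fork and Pp is not conditioned on; Cc is a collider and Cc is conditioned on, which opens it — no node blocks this path, so it is active.
At least one path is unblocked, so d-separation fails.

No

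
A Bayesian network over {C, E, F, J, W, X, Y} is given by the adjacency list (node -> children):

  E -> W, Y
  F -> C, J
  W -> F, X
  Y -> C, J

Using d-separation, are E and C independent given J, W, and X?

No — E and C are not d-separated given {J, W, X}.

Enumerating the 4 paths from E to C and testing each for blocking by {J, W, X}:
Path 1: E → Y → J ← F → C
  Y is a chain and Y is not conditioned on; J is a collider and J is conditioned on, which opens it; F is a fork and F is not conditioned on — no node blocks this path, so it is active.
Path 2: E → Y → C
  Y is a chain and Y is not conditioned on — no node blocks this path, so it is active.
Path 3: E → W → F → J ← Y → C
  W is a chain here and W is conditioned on, so the path is blocked at W.
Path 4: E → W → F → C
  W is a chain here and W is conditioned on, so the path is blocked at W.
At least one path is unblocked, so d-separation fails.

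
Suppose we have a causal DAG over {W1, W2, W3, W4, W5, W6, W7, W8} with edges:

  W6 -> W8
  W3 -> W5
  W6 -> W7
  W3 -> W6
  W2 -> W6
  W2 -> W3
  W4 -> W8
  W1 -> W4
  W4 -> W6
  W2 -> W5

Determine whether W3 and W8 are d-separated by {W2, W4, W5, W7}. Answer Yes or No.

Enumerating the 6 paths from W3 to W8 and testing each for blocking by {W2, W4, W5, W7}:
Path 1: W3 ← W2 → W6 → W8
  W2 is a fork here and W2 is conditioned on, so the path is blocked at W2.
Path 2: W3 ← W2 → W6 ← W4 → W8
  W2 is a fork here and W2 is conditioned on, so the path is blocked at W2.
Path 3: W3 → W6 → W8
  W6 is a chain and W6 is not conditioned on — no node blocks this path, so it is active.
Path 4: W3 → W6 ← W4 → W8
  W4 is a fork here and W4 is conditioned on, so the path is blocked at W4.
Path 5: W3 → W5 ← W2 → W6 → W8
  W2 is a fork here and W2 is conditioned on, so the path is blocked at W2.
Path 6: W3 → W5 ← W2 → W6 ← W4 → W8
  W2 is a fork here and W2 is conditioned on, so the path is blocked at W2.
Since the path W3 → W6 → W8 is active, W3 and W8 are not d-separated given {W2, W4, W5, W7}.

No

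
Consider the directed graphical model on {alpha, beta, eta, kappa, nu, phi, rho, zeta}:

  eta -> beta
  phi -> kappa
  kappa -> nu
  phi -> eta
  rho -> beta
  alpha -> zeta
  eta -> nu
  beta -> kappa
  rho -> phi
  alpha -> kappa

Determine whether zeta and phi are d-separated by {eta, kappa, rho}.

Enumerating the 5 paths from zeta to phi and testing each for blocking by {eta, kappa, rho}:
Path 1: zeta ← alpha → kappa → nu ← eta ← phi
  kappa is a chain here and kappa is conditioned on, so the path is blocked at kappa.
Path 2: zeta ← alpha → kappa → nu ← eta → beta ← rho → phi
  kappa is a chain here and kappa is conditioned on, so the path is blocked at kappa.
Path 3: zeta ← alpha → kappa ← phi
  alpha is a fork and alpha is not conditioned on; kappa is a collider and kappa is conditioned on, which opens it — no node blocks this path, so it is active.
Path 4: zeta ← alpha → kappa ← beta ← rho → phi
  rho is a fork here and rho is conditioned on, so the path is blocked at rho.
Path 5: zeta ← alpha → kappa ← beta ← eta ← phi
  eta is a chain here and eta is conditioned on, so the path is blocked at eta.
Because an active path exists, zeta and phi are not d-separated.

No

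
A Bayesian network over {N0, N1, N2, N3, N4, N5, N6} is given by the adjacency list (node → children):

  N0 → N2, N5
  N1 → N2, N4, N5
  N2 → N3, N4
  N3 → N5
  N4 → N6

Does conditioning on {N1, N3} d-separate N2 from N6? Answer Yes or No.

We examine all 4 paths between N2 and N6:
  1. N2 → N4 → N6 — N4:chain[open] ⇒ active
  2. N2 → N3 → N5 ← N1 → N4 → N6 — N3:chain[blocks]; N5:collider[blocks]; N1:fork[blocks]; N4:chain[open] ⇒ blocked
  3. N2 ← N0 → N5 ← N1 → N4 → N6 — N0:fork[open]; N5:collider[blocks]; N1:fork[blocks]; N4:chain[open] ⇒ blocked
  4. N2 ← N1 → N4 → N6 — N1:fork[blocks]; N4:chain[open] ⇒ blocked
At least one path is unblocked, so d-separation fails.

No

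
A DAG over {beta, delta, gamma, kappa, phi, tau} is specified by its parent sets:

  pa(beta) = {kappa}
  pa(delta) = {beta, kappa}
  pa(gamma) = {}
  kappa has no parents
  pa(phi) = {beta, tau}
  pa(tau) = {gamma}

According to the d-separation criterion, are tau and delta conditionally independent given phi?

There are 2 undirected paths between tau and delta; checking each against the conditioning set {phi}:
Path 1: tau → phi ← beta ← kappa → delta
  phi is a collider and phi is conditioned on, which opens it; beta is a chain and beta is not conditioned on; kappa is a fork and kappa is not conditioned on — no node blocks this path, so it is active.
Path 2: tau → phi ← beta → delta
  phi is a collider and phi is conditioned on, which opens it; beta is a fork and beta is not conditioned on — no node blocks this path, so it is active.
Since the path tau → phi ← beta ← kappa → delta is active, tau and delta are not d-separated given {phi}.

No — tau and delta are not d-separated given {phi}.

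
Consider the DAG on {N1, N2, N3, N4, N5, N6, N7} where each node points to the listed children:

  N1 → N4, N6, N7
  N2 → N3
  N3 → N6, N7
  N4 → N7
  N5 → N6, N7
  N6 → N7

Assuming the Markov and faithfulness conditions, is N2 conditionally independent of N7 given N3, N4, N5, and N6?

Yes

There are 5 undirected paths between N2 and N7; checking each against the conditioning set {N3, N4, N5, N6}:
Path 1: N2 → N3 → N7
  N3 is a chain here and N3 is conditioned on, so the path is blocked at N3.
Path 2: N2 → N3 → N6 → N7
  N3 is a chain here and N3 is conditioned on, so the path is blocked at N3.
Path 3: N2 → N3 → N6 ← N1 → N4 → N7
  N3 is a chain here and N3 is conditioned on, so the path is blocked at N3.
Path 4: N2 → N3 → N6 ← N1 → N7
  N3 is a chain here and N3 is conditioned on, so the path is blocked at N3.
Path 5: N2 → N3 → N6 ← N5 → N7
  N3 is a chain here and N3 is conditioned on, so the path is blocked at N3.
Since every path is blocked, d-separation holds.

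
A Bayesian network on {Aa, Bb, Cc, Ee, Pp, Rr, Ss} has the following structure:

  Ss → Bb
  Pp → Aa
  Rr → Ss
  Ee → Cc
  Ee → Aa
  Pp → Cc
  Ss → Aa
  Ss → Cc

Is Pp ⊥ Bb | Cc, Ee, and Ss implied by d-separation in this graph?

Enumerating the 4 paths from Pp to Bb and testing each for blocking by {Cc, Ee, Ss}:
Path 1: Pp → Cc ← Ss → Bb
  Ss is a fork here and Ss is conditioned on, so the path is blocked at Ss.
Path 2: Pp → Cc ← Ee → Aa ← Ss → Bb
  Ee is a fork here and Ee is conditioned on, so the path is blocked at Ee.
Path 3: Pp → Aa ← Ss → Bb
  Aa is a collider here and neither Aa nor any of its descendants is conditioned on, so the collider stays closed — the path is blocked at Aa.
Path 4: Pp → Aa ← Ee → Cc ← Ss → Bb
  Aa is a collider here and neither Aa nor any of its descendants is conditioned on, so the collider stays closed — the path is blocked at Aa.
Every path is blocked, so Pp and Bb are d-separated given {Cc, Ee, Ss}.

Yes — Pp and Bb are d-separated given {Cc, Ee, Ss}.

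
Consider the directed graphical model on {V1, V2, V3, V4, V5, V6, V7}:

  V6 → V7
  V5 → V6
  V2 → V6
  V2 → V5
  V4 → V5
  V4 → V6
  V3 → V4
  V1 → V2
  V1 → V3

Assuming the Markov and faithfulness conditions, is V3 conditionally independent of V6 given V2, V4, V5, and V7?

6 paths connect V3 and V6; each must be blocked for d-separation to hold:
Path 1: V3 ← V1 → V2 → V5 ← V4 → V6
  V2 is a chain here and V2 is conditioned on, so the path is blocked at V2.
Path 2: V3 ← V1 → V2 → V5 → V6
  V2 is a chain here and V2 is conditioned on, so the path is blocked at V2.
Path 3: V3 ← V1 → V2 → V6
  V2 is a chain here and V2 is conditioned on, so the path is blocked at V2.
Path 4: V3 → V4 → V5 ← V2 → V6
  V4 is a chain here and V4 is conditioned on, so the path is blocked at V4.
Path 5: V3 → V4 → V5 → V6
  V4 is a chain here and V4 is conditioned on, so the path is blocked at V4.
Path 6: V3 → V4 → V6
  V4 is a chain here and V4 is conditioned on, so the path is blocked at V4.
Every path is blocked, so V3 and V6 are d-separated given {V2, V4, V5, V7}.

Yes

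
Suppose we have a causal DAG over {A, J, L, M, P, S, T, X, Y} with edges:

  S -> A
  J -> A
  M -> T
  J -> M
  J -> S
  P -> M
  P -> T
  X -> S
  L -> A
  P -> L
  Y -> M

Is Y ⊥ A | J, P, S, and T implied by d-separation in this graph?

Yes — Y and A are d-separated given {J, P, S, T}.

There are 4 undirected paths between Y and A; checking each against the conditioning set {J, P, S, T}:
Path 1: Y → M → T ← P → L → A
  P is a fork here and P is conditioned on, so the path is blocked at P.
Path 2: Y → M ← J → S → A
  J is a fork here and J is conditioned on, so the path is blocked at J.
Path 3: Y → M ← J → A
  J is a fork here and J is conditioned on, so the path is blocked at J.
Path 4: Y → M ← P → L → A
  P is a fork here and P is conditioned on, so the path is blocked at P.
All paths are blocked; Y ⊥ A | {J, P, S, T} holds.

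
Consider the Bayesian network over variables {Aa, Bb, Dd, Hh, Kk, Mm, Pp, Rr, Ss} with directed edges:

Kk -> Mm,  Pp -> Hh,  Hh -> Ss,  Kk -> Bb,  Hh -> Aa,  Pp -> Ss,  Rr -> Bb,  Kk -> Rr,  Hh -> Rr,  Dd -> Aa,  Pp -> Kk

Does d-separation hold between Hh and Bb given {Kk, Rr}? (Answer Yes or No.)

Yes

There are 6 undirected paths between Hh and Bb; checking each against the conditioning set {Kk, Rr}:
Path 1: Hh ← Pp → Kk → Rr → Bb
  Kk is a chain here and Kk is conditioned on, so the path is blocked at Kk.
Path 2: Hh ← Pp → Kk → Bb
  Kk is a chain here and Kk is conditioned on, so the path is blocked at Kk.
Path 3: Hh → Ss ← Pp → Kk → Rr → Bb
  Ss is a collider here and neither Ss nor any of its descendants is conditioned on, so the collider stays closed — the path is blocked at Ss.
Path 4: Hh → Ss ← Pp → Kk → Bb
  Ss is a collider here and neither Ss nor any of its descendants is conditioned on, so the collider stays closed — the path is blocked at Ss.
Path 5: Hh → Rr ← Kk → Bb
  Kk is a fork here and Kk is conditioned on, so the path is blocked at Kk.
Path 6: Hh → Rr → Bb
  Rr is a chain here and Rr is conditioned on, so the path is blocked at Rr.
Since every path is blocked, d-separation holds.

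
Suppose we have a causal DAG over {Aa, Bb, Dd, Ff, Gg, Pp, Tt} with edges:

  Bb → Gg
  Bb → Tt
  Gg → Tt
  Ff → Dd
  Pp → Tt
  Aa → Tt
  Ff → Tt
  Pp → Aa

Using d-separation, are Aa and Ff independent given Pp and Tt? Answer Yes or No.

No

There are 2 undirected paths between Aa and Ff; checking each against the conditioning set {Pp, Tt}:
Path 1: Aa → Tt ← Ff
  Tt is a collider and Tt is conditioned on, which opens it — no node blocks this path, so it is active.
Path 2: Aa ← Pp → Tt ← Ff
  Pp is a fork here and Pp is conditioned on, so the path is blocked at Pp.
Since the path Aa → Tt ← Ff is active, Aa and Ff are not d-separated given {Pp, Tt}.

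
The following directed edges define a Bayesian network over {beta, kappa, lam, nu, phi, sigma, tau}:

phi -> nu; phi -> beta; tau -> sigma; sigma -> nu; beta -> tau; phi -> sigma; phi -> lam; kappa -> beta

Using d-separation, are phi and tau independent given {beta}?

3 paths connect phi and tau; each must be blocked for d-separation to hold:
  1. phi → sigma ← tau — sigma:collider[blocks] ⇒ blocked
  2. phi → beta → tau — beta:chain[blocks] ⇒ blocked
  3. phi → nu ← sigma ← tau — nu:collider[blocks]; sigma:chain[open] ⇒ blocked
Every path is blocked, so phi and tau are d-separated given {beta}.

Yes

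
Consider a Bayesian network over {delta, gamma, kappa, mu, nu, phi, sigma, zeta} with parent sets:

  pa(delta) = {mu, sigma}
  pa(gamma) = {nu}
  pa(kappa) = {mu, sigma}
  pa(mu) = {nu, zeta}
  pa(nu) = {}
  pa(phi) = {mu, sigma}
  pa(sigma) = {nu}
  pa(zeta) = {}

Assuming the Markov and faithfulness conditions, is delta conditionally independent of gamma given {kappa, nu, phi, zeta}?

We examine all 6 paths between delta and gamma:
Path 1: delta ← mu → phi ← sigma ← nu → gamma
  nu is a fork here and nu is conditioned on, so the path is blocked at nu.
Path 2: delta ← mu → kappa ← sigma ← nu → gamma
  nu is a fork here and nu is conditioned on, so the path is blocked at nu.
Path 3: delta ← mu ← nu → gamma
  nu is a fork here and nu is conditioned on, so the path is blocked at nu.
Path 4: delta ← sigma → phi ← mu ← nu → gamma
  nu is a fork here and nu is conditioned on, so the path is blocked at nu.
Path 5: delta ← sigma → kappa ← mu ← nu → gamma
  nu is a fork here and nu is conditioned on, so the path is blocked at nu.
Path 6: delta ← sigma ← nu → gamma
  nu is a fork here and nu is conditioned on, so the path is blocked at nu.
Since every path is blocked, d-separation holds.

Yes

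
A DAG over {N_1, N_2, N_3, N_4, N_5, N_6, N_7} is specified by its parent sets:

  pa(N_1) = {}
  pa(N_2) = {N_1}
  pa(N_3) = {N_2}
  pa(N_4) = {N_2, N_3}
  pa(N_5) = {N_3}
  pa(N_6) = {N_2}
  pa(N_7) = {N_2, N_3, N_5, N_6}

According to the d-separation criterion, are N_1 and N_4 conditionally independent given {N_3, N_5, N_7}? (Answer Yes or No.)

Enumerating the 6 paths from N_1 to N_4 and testing each for blocking by {N_3, N_5, N_7}:
Path 1: N_1 → N_2 → N_7 ← N_5 ← N_3 → N_4
  N_5 is a chain here and N_5 is conditioned on, so the path is blocked at N_5.
Path 2: N_1 → N_2 → N_7 ← N_3 → N_4
  N_3 is a fork here and N_3 is conditioned on, so the path is blocked at N_3.
Path 3: N_1 → N_2 → N_4
  N_2 is a chain and N_2 is not conditioned on — no node blocks this path, so it is active.
Path 4: N_1 → N_2 → N_3 → N_4
  N_3 is a chain here and N_3 is conditioned on, so the path is blocked at N_3.
Path 5: N_1 → N_2 → N_6 → N_7 ← N_5 ← N_3 → N_4
  N_5 is a chain here and N_5 is conditioned on, so the path is blocked at N_5.
Path 6: N_1 → N_2 → N_6 → N_7 ← N_3 → N_4
  N_3 is a fork here and N_3 is conditioned on, so the path is blocked at N_3.
Since the path N_1 → N_2 → N_4 is active, N_1 and N_4 are not d-separated given {N_3, N_5, N_7}.

No — N_1 and N_4 are not d-separated given {N_3, N_5, N_7}.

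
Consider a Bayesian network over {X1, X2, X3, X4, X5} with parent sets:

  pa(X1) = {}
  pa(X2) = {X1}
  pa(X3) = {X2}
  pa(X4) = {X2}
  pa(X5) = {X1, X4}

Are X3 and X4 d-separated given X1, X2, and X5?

Yes — X3 and X4 are d-separated given {X1, X2, X5}.

Enumerating the 2 paths from X3 to X4 and testing each for blocking by {X1, X2, X5}:
Path 1: X3 ← X2 ← X1 → X5 ← X4
  X2 is a chain here and X2 is conditioned on, so the path is blocked at X2.
Path 2: X3 ← X2 → X4
  X2 is a fork here and X2 is conditioned on, so the path is blocked at X2.
Since every path is blocked, d-separation holds.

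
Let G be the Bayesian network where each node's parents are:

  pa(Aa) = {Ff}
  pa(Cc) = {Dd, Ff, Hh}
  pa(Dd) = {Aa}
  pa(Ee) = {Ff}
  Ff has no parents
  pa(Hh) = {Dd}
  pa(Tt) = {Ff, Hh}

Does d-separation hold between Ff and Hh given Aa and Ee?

Enumerating the 5 paths from Ff to Hh and testing each for blocking by {Aa, Ee}:
  1. Ff → Tt ← Hh — Tt:collider[blocks] ⇒ blocked
  2. Ff → Cc ← Hh — Cc:collider[blocks] ⇒ blocked
  3. Ff → Cc ← Dd → Hh — Cc:collider[blocks]; Dd:fork[open] ⇒ blocked
  4. Ff → Aa → Dd → Cc ← Hh — Aa:chain[blocks]; Dd:chain[open]; Cc:collider[blocks] ⇒ blocked
  5. Ff → Aa → Dd → Hh — Aa:chain[blocks]; Dd:chain[open] ⇒ blocked
Every path is blocked, so Ff and Hh are d-separated given {Aa, Ee}.

Yes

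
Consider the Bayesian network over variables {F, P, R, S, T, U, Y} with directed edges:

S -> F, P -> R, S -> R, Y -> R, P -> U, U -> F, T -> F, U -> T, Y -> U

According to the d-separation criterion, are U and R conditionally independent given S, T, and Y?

4 paths connect U and R; each must be blocked for d-separation to hold:
  1. U ← P → R — P:fork[open] ⇒ active
  2. U → F ← S → R — F:collider[blocks]; S:fork[blocks] ⇒ blocked
  3. U ← Y → R — Y:fork[blocks] ⇒ blocked
  4. U → T → F ← S → R — T:chain[blocks]; F:collider[blocks]; S:fork[blocks] ⇒ blocked
Since the path U ← P → R is active, U and R are not d-separated given {S, T, Y}.

No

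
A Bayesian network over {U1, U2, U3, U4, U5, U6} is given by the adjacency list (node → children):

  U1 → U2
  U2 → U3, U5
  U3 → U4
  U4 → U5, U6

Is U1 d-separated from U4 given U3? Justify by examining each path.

We examine all 2 paths between U1 and U4:
  1. U1 → U2 → U5 ← U4 — U2:chain[open]; U5:collider[blocks] ⇒ blocked
  2. U1 → U2 → U3 → U4 — U2:chain[open]; U3:chain[blocks] ⇒ blocked
Every path is blocked, so U1 and U4 are d-separated given {U3}.

Yes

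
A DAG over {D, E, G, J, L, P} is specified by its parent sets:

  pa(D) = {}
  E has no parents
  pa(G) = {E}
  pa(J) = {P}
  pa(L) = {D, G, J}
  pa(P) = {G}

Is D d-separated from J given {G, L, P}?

Enumerating the 2 paths from D to J and testing each for blocking by {G, L, P}:
Path 1: D → L ← G → P → J
  G is a fork here and G is conditioned on, so the path is blocked at G.
Path 2: D → L ← J
  L is a collider and L is conditioned on, which opens it — no node blocks this path, so it is active.
Because an active path exists, D and J are not d-separated.

No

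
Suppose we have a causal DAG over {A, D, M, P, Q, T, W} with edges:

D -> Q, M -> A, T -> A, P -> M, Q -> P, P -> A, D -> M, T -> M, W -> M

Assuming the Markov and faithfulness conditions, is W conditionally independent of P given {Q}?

Yes

4 paths connect W and P; each must be blocked for d-separation to hold:
  1. W → M ← D → Q → P — M:collider[blocks]; D:fork[open]; Q:chain[blocks] ⇒ blocked
  2. W → M ← P — M:collider[blocks] ⇒ blocked
  3. W → M ← T → A ← P — M:collider[blocks]; T:fork[open]; A:collider[blocks] ⇒ blocked
  4. W → M → A ← P — M:chain[open]; A:collider[blocks] ⇒ blocked
Since every path is blocked, d-separation holds.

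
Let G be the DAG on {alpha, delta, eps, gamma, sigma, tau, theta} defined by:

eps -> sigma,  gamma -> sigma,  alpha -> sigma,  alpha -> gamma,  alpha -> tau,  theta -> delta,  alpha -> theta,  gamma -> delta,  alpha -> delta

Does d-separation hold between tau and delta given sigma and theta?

There are 4 undirected paths between tau and delta; checking each against the conditioning set {sigma, theta}:
  1. tau ← alpha → theta → delta — alpha:fork[open]; theta:chain[blocks] ⇒ blocked
  2. tau ← alpha → delta — alpha:fork[open] ⇒ active
  3. tau ← alpha → gamma → delta — alpha:fork[open]; gamma:chain[open] ⇒ active
  4. tau ← alpha → sigma ← gamma → delta — alpha:fork[open]; sigma:collider[open]; gamma:fork[open] ⇒ active
At least one path is unblocked, so d-separation fails.

No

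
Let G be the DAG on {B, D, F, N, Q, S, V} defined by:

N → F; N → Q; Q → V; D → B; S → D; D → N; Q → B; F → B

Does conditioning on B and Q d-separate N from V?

Yes — N and V are d-separated given {B, Q}.

3 paths connect N and V; each must be blocked for d-separation to hold:
  1. N ← D → B ← Q → V — D:fork[open]; B:collider[open]; Q:fork[blocks] ⇒ blocked
  2. N → Q → V — Q:chain[blocks] ⇒ blocked
  3. N → F → B ← Q → V — F:chain[open]; B:collider[open]; Q:fork[blocks] ⇒ blocked
All paths are blocked; N ⊥ V | {B, Q} holds.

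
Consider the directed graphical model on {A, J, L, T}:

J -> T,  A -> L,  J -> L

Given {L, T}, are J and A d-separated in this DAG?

No

There is one path between J and A:
Path 1: J → L ← A
  L is a collider and L is conditioned on, which opens it — no node blocks this path, so it is active.
Because an active path exists, J and A are not d-separated.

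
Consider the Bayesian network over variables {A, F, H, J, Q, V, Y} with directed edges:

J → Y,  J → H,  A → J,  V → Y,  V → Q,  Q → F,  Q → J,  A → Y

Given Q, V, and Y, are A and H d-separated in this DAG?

Enumerating the 3 paths from A to H and testing each for blocking by {Q, V, Y}:
Path 1: A → Y ← J → H
  Y is a collider and Y is conditioned on, which opens it; J is a fork and J is not conditioned on — no node blocks this path, so it is active.
Path 2: A → Y ← V → Q → J → H
  V is a fork here and V is conditioned on, so the path is blocked at V.
Path 3: A → J → H
  J is a chain and J is not conditioned on — no node blocks this path, so it is active.
At least one path is unblocked, so d-separation fails.

No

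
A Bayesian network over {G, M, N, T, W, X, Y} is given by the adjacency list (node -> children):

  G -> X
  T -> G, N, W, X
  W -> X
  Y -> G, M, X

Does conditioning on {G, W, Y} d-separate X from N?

We examine all 4 paths between X and N:
  1. X ← G ← T → N — G:chain[blocks]; T:fork[open] ⇒ blocked
  2. X ← Y → G ← T → N — Y:fork[blocks]; G:collider[open]; T:fork[open] ⇒ blocked
  3. X ← T → N — T:fork[open] ⇒ active
  4. X ← W ← T → N — W:chain[blocks]; T:fork[open] ⇒ blocked
At least one path is unblocked, so d-separation fails.

No — X and N are not d-separated given {G, W, Y}.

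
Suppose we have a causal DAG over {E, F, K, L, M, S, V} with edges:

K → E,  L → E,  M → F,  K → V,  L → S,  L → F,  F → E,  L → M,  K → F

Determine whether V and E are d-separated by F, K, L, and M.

4 paths connect V and E; each must be blocked for d-separation to hold:
Path 1: V ← K → E
  K is a fork here and K is conditioned on, so the path is blocked at K.
Path 2: V ← K → F → E
  K is a fork here and K is conditioned on, so the path is blocked at K.
Path 3: V ← K → F ← L → E
  K is a fork here and K is conditioned on, so the path is blocked at K.
Path 4: V ← K → F ← M ← L → E
  K is a fork here and K is conditioned on, so the path is blocked at K.
All paths are blocked; V ⊥ E | {F, K, L, M} holds.

Yes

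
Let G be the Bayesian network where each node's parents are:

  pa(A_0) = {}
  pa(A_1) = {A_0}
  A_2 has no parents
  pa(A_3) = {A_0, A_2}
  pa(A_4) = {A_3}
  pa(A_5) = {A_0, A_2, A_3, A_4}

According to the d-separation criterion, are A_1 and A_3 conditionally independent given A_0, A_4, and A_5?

Yes

Enumerating the 4 paths from A_1 to A_3 and testing each for blocking by {A_0, A_4, A_5}:
  1. A_1 ← A_0 → A_3 — A_0:fork[blocks] ⇒ blocked
  2. A_1 ← A_0 → A_5 ← A_4 ← A_3 — A_0:fork[blocks]; A_5:collider[open]; A_4:chain[blocks] ⇒ blocked
  3. A_1 ← A_0 → A_5 ← A_3 — A_0:fork[blocks]; A_5:collider[open] ⇒ blocked
  4. A_1 ← A_0 → A_5 ← A_2 → A_3 — A_0:fork[blocks]; A_5:collider[open]; A_2:fork[open] ⇒ blocked
Every path is blocked, so A_1 and A_3 are d-separated given {A_0, A_4, A_5}.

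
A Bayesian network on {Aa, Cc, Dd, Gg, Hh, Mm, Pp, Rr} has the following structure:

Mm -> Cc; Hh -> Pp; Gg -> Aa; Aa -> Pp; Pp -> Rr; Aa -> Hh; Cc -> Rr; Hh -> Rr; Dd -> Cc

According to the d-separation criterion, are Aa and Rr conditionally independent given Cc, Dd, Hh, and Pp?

4 paths connect Aa and Rr; each must be blocked for d-separation to hold:
Path 1: Aa → Hh → Pp → Rr
  Hh is a chain here and Hh is conditioned on, so the path is blocked at Hh.
Path 2: Aa → Hh → Rr
  Hh is a chain here and Hh is conditioned on, so the path is blocked at Hh.
Path 3: Aa → Pp ← Hh → Rr
  Hh is a fork here and Hh is conditioned on, so the path is blocked at Hh.
Path 4: Aa → Pp → Rr
  Pp is a chain here and Pp is conditioned on, so the path is blocked at Pp.
All paths are blocked; Aa ⊥ Rr | {Cc, Dd, Hh, Pp} holds.

Yes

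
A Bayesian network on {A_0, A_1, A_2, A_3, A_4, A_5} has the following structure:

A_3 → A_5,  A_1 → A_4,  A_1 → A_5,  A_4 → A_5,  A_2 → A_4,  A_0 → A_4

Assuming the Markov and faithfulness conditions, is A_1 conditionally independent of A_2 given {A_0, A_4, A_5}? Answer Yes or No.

There are 2 undirected paths between A_1 and A_2; checking each against the conditioning set {A_0, A_4, A_5}:
Path 1: A_1 → A_5 ← A_4 ← A_2
  A_4 is a chain here and A_4 is conditioned on, so the path is blocked at A_4.
Path 2: A_1 → A_4 ← A_2
  A_4 is a collider and A_4 is conditioned on, which opens it — no node blocks this path, so it is active.
Because an active path exists, A_1 and A_2 are not d-separated.

No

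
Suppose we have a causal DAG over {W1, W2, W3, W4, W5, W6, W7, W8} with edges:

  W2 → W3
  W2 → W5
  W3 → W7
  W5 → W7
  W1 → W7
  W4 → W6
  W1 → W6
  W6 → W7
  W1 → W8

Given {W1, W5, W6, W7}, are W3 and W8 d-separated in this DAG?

Yes

4 paths connect W3 and W8; each must be blocked for d-separation to hold:
Path 1: W3 → W7 ← W1 → W8
  W1 is a fork here and W1 is conditioned on, so the path is blocked at W1.
Path 2: W3 → W7 ← W6 ← W1 → W8
  W6 is a chain here and W6 is conditioned on, so the path is blocked at W6.
Path 3: W3 ← W2 → W5 → W7 ← W1 → W8
  W5 is a chain here and W5 is conditioned on, so the path is blocked at W5.
Path 4: W3 ← W2 → W5 → W7 ← W6 ← W1 → W8
  W5 is a chain here and W5 is conditioned on, so the path is blocked at W5.
Since every path is blocked, d-separation holds.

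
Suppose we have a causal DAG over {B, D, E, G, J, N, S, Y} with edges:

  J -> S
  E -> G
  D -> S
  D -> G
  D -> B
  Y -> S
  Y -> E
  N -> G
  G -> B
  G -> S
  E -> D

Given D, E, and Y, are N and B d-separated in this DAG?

No

We examine all 6 paths between N and B:
Path 1: N → G ← D → B
  G is a collider here and neither G nor any of its descendants is conditioned on, so the collider stays closed — the path is blocked at G.
Path 2: N → G → B
  G is a chain and G is not conditioned on — no node blocks this path, so it is active.
Path 3: N → G ← E ← Y → S ← D → B
  G is a collider here and neither G nor any of its descendants is conditioned on, so the collider stays closed — the path is blocked at G.
Path 4: N → G ← E → D → B
  G is a collider here and neither G nor any of its descendants is conditioned on, so the collider stays closed — the path is blocked at G.
Path 5: N → G → S ← Y → E → D → B
  S is a collider here and neither S nor any of its descendants is conditioned on, so the collider stays closed — the path is blocked at S.
Path 6: N → G → S ← D → B
  S is a collider here and neither S nor any of its descendants is conditioned on, so the collider stays closed — the path is blocked at S.
At least one path is unblocked, so d-separation fails.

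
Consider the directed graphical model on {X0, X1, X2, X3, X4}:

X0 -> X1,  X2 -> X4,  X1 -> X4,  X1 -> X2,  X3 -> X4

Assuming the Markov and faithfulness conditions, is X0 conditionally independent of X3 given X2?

2 paths connect X0 and X3; each must be blocked for d-separation to hold:
Path 1: X0 → X1 → X4 ← X3
  X4 is a collider here and neither X4 nor any of its descendants is conditioned on, so the collider stays closed — the path is blocked at X4.
Path 2: X0 → X1 → X2 → X4 ← X3
  X2 is a chain here and X2 is conditioned on, so the path is blocked at X2.
Since every path is blocked, d-separation holds.

Yes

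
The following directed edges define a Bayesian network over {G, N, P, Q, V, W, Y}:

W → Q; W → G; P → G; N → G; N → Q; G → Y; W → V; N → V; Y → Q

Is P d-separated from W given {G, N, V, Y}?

Enumerating the 5 paths from P to W and testing each for blocking by {G, N, V, Y}:
Path 1: P → G → Y → Q ← W
  G is a chain here and G is conditioned on, so the path is blocked at G.
Path 2: P → G → Y → Q ← N → V ← W
  G is a chain here and G is conditioned on, so the path is blocked at G.
Path 3: P → G ← W
  G is a collider and G is conditioned on, which opens it — no node blocks this path, so it is active.
Path 4: P → G ← N → V ← W
  N is a fork here and N is conditioned on, so the path is blocked at N.
Path 5: P → G ← N → Q ← W
  N is a fork here and N is conditioned on, so the path is blocked at N.
At least one path is unblocked, so d-separation fails.

No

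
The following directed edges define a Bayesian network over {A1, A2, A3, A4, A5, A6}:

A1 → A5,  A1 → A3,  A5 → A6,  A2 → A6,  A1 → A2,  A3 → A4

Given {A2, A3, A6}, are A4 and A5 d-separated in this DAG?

We examine all 2 paths between A4 and A5:
  1. A4 ← A3 ← A1 → A5 — A3:chain[blocks]; A1:fork[open] ⇒ blocked
  2. A4 ← A3 ← A1 → A2 → A6 ← A5 — A3:chain[blocks]; A1:fork[open]; A2:chain[blocks]; A6:collider[open] ⇒ blocked
Since every path is blocked, d-separation holds.

Yes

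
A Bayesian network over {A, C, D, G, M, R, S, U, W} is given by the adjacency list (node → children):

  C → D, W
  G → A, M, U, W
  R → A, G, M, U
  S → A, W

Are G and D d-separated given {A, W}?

No

Enumerating the 5 paths from G to D and testing each for blocking by {A, W}:
Path 1: G → W ← C → D
  W is a collider and W is conditioned on, which opens it; C is a fork and C is not conditioned on — no node blocks this path, so it is active.
Path 2: G ← R → A ← S → W ← C → D
  R is a fork and R is not conditioned on; A is a collider and A is conditioned on, which opens it; S is a fork and S is not conditioned on; W is a collider and W is conditioned on, which opens it; C is a fork and C is not conditioned on — no node blocks this path, so it is active.
Path 3: G → A ← S → W ← C → D
  A is a collider and A is conditioned on, which opens it; S is a fork and S is not conditioned on; W is a collider and W is conditioned on, which opens it; C is a fork and C is not conditioned on — no node blocks this path, so it is active.
Path 4: G → M ← R → A ← S → W ← C → D
  M is a collider here and neither M nor any of its descendants is conditioned on, so the collider stays closed — the path is blocked at M.
Path 5: G → U ← R → A ← S → W ← C → D
  U is a collider here and neither U nor any of its descendants is conditioned on, so the collider stays closed — the path is blocked at U.
Since the path G → W ← C → D is active, G and D are not d-separated given {A, W}.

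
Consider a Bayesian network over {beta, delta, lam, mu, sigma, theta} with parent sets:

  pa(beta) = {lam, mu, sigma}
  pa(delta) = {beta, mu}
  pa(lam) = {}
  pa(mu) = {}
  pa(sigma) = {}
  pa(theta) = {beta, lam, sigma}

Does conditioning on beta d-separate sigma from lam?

No

Enumerating the 4 paths from sigma to lam and testing each for blocking by {beta}:
Path 1: sigma → theta ← lam
  theta is a collider here and neither theta nor any of its descendants is conditioned on, so the collider stays closed — the path is blocked at theta.
Path 2: sigma → theta ← beta ← lam
  theta is a collider here and neither theta nor any of its descendants is conditioned on, so the collider stays closed — the path is blocked at theta.
Path 3: sigma → beta ← lam
  beta is a collider and beta is conditioned on, which opens it — no node blocks this path, so it is active.
Path 4: sigma → beta → theta ← lam
  beta is a chain here and beta is conditioned on, so the path is blocked at beta.
Because an active path exists, sigma and lam are not d-separated.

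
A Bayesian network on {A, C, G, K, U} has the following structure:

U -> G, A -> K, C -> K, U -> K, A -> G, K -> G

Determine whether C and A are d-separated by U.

There are 3 undirected paths between C and A; checking each against the conditioning set {U}:
  1. C → K ← U → G ← A — K:collider[blocks]; U:fork[blocks]; G:collider[blocks] ⇒ blocked
  2. C → K ← A — K:collider[blocks] ⇒ blocked
  3. C → K → G ← A — K:chain[open]; G:collider[blocks] ⇒ blocked
Every path is blocked, so C and A are d-separated given {U}.

Yes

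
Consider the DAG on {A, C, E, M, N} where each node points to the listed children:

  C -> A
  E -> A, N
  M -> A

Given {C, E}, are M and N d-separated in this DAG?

Yes — M and N are d-separated given {C, E}.

Only one path connects M and N:
  1. M → A ← E → N — A:collider[blocks]; E:fork[blocks] ⇒ blocked
Since every path is blocked, d-separation holds.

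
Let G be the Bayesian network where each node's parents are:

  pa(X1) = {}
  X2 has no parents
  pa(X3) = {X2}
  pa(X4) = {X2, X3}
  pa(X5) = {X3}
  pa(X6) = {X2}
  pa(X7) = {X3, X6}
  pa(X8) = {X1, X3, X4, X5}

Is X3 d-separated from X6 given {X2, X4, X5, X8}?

Yes

We examine all 5 paths between X3 and X6:
  1. X3 ← X2 → X6 — X2:fork[blocks] ⇒ blocked
  2. X3 → X5 → X8 ← X4 ← X2 → X6 — X5:chain[blocks]; X8:collider[open]; X4:chain[blocks]; X2:fork[blocks] ⇒ blocked
  3. X3 → X8 ← X4 ← X2 → X6 — X8:collider[open]; X4:chain[blocks]; X2:fork[blocks] ⇒ blocked
  4. X3 → X7 ← X6 — X7:collider[blocks] ⇒ blocked
  5. X3 → X4 ← X2 → X6 — X4:collider[open]; X2:fork[blocks] ⇒ blocked
All paths are blocked; X3 ⊥ X6 | {X2, X4, X5, X8} holds.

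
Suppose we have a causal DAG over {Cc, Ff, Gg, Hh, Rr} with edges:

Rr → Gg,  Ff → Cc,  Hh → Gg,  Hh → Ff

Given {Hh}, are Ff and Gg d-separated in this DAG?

Yes

There is one path between Ff and Gg:
Path 1: Ff ← Hh → Gg
  Hh is a fork here and Hh is conditioned on, so the path is blocked at Hh.
All paths are blocked; Ff ⊥ Gg | {Hh} holds.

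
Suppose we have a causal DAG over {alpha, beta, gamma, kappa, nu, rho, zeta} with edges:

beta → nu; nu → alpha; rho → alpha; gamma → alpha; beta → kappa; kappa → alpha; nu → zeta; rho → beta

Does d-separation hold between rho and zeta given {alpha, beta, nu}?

There are 4 undirected paths between rho and zeta; checking each against the conditioning set {alpha, beta, nu}:
  1. rho → alpha ← nu → zeta — alpha:collider[open]; nu:fork[blocks] ⇒ blocked
  2. rho → alpha ← kappa ← beta → nu → zeta — alpha:collider[open]; kappa:chain[open]; beta:fork[blocks]; nu:chain[blocks] ⇒ blocked
  3. rho → beta → nu → zeta — beta:chain[blocks]; nu:chain[blocks] ⇒ blocked
  4. rho → beta → kappa → alpha ← nu → zeta — beta:chain[blocks]; kappa:chain[open]; alpha:collider[open]; nu:fork[blocks] ⇒ blocked
Since every path is blocked, d-separation holds.

Yes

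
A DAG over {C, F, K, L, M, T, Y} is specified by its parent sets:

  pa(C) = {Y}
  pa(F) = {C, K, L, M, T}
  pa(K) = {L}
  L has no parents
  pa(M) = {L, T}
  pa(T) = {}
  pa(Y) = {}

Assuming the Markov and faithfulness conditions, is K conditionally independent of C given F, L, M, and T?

No

There are 4 undirected paths between K and C; checking each against the conditioning set {F, L, M, T}:
Path 1: K → F ← C
  F is a collider and F is conditioned on, which opens it — no node blocks this path, so it is active.
Path 2: K ← L → F ← C
  L is a fork here and L is conditioned on, so the path is blocked at L.
Path 3: K ← L → M → F ← C
  L is a fork here and L is conditioned on, so the path is blocked at L.
Path 4: K ← L → M ← T → F ← C
  L is a fork here and L is conditioned on, so the path is blocked at L.
Because an active path exists, K and C are not d-separated.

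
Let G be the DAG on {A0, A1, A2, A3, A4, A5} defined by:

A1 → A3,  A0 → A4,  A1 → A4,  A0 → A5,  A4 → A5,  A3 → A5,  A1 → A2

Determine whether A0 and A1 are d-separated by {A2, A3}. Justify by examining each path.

4 paths connect A0 and A1; each must be blocked for d-separation to hold:
Path 1: A0 → A4 → A5 ← A3 ← A1
  A5 is a collider here and neither A5 nor any of its descendants is conditioned on, so the collider stays closed — the path is blocked at A5.
Path 2: A0 → A4 ← A1
  A4 is a collider here and neither A4 nor any of its descendants is conditioned on, so the collider stays closed — the path is blocked at A4.
Path 3: A0 → A5 ← A4 ← A1
  A5 is a collider here and neither A5 nor any of its descendants is conditioned on, so the collider stays closed — the path is blocked at A5.
Path 4: A0 → A5 ← A3 ← A1
  A5 is a collider here and neither A5 nor any of its descendants is conditioned on, so the collider stays closed — the path is blocked at A5.
Every path is blocked, so A0 and A1 are d-separated given {A2, A3}.

Yes — A0 and A1 are d-separated given {A2, A3}.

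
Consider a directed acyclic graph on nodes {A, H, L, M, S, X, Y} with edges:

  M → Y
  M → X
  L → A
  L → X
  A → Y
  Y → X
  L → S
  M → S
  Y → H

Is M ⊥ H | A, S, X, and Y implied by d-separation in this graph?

5 paths connect M and H; each must be blocked for d-separation to hold:
  1. M → X ← L → A → Y → H — X:collider[open]; L:fork[open]; A:chain[blocks]; Y:chain[blocks] ⇒ blocked
  2. M → X ← Y → H — X:collider[open]; Y:fork[blocks] ⇒ blocked
  3. M → S ← L → X ← Y → H — S:collider[open]; L:fork[open]; X:collider[open]; Y:fork[blocks] ⇒ blocked
  4. M → S ← L → A → Y → H — S:collider[open]; L:fork[open]; A:chain[blocks]; Y:chain[blocks] ⇒ blocked
  5. M → Y → H — Y:chain[blocks] ⇒ blocked
All paths are blocked; M ⊥ H | {A, S, X, Y} holds.

Yes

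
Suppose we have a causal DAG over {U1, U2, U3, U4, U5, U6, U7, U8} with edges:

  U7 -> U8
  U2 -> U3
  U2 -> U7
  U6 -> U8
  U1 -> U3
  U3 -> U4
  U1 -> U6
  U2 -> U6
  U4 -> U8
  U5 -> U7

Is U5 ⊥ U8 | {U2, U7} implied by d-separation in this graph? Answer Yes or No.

We examine all 5 paths between U5 and U8:
Path 1: U5 → U7 ← U2 → U6 → U8
  U2 is a fork here and U2 is conditioned on, so the path is blocked at U2.
Path 2: U5 → U7 ← U2 → U6 ← U1 → U3 → U4 → U8
  U2 is a fork here and U2 is conditioned on, so the path is blocked at U2.
Path 3: U5 → U7 ← U2 → U3 ← U1 → U6 → U8
  U2 is a fork here and U2 is conditioned on, so the path is blocked at U2.
Path 4: U5 → U7 ← U2 → U3 → U4 → U8
  U2 is a fork here and U2 is conditioned on, so the path is blocked at U2.
Path 5: U5 → U7 → U8
  U7 is a chain here and U7 is conditioned on, so the path is blocked at U7.
Every path is blocked, so U5 and U8 are d-separated given {U2, U7}.

Yes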